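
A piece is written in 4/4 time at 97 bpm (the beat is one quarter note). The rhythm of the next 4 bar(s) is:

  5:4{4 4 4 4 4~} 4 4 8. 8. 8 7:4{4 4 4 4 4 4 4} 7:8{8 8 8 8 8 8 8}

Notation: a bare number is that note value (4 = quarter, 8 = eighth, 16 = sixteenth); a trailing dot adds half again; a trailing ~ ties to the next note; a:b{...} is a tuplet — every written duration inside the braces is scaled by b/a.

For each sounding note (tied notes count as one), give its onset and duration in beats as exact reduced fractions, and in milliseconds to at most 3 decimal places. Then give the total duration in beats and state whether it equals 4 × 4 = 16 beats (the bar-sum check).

1) 0.0ms=0b +494.845ms=4/5b
2) 494.845ms=4/5b +494.845ms=4/5b
3) 989.691ms=8/5b +494.845ms=4/5b
4) 1484.536ms=12/5b +494.845ms=4/5b
5) 1979.381ms=16/5b +1113.402ms=9/5b
6) 3092.784ms=5b +618.557ms=1b
7) 3711.34ms=6b +463.918ms=3/4b
8) 4175.258ms=27/4b +463.918ms=3/4b
9) 4639.175ms=15/2b +309.278ms=1/2b
10) 4948.454ms=8b +353.461ms=4/7b
11) 5301.915ms=60/7b +353.461ms=4/7b
12) 5655.376ms=64/7b +353.461ms=4/7b
13) 6008.837ms=68/7b +353.461ms=4/7b
14) 6362.297ms=72/7b +353.461ms=4/7b
15) 6715.758ms=76/7b +353.461ms=4/7b
16) 7069.219ms=80/7b +353.461ms=4/7b
17) 7422.68ms=12b +353.461ms=4/7b
18) 7776.141ms=88/7b +353.461ms=4/7b
19) 8129.602ms=92/7b +353.461ms=4/7b
20) 8483.063ms=96/7b +353.461ms=4/7b
21) 8836.524ms=100/7b +353.461ms=4/7b
22) 9189.985ms=104/7b +353.461ms=4/7b
23) 9543.446ms=108/7b +353.461ms=4/7b
Σ=16b of 16 (97bpm 4/4) — PASS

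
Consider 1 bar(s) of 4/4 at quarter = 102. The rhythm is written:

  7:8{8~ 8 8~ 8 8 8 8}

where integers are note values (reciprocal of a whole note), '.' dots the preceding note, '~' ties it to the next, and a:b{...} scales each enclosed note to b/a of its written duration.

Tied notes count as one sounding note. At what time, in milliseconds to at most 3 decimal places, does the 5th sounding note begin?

note 5 onset = 24/7b = 2016.807ms

1. 0.0ms @ 0 + 672.269ms (8/7)
2. 672.269ms @ 8/7 + 672.269ms (8/7)
3. 1344.538ms @ 16/7 + 336.134ms (4/7)
4. 1680.672ms @ 20/7 + 336.134ms (4/7)
5. 2016.807ms @ 24/7 + 336.134ms (4/7)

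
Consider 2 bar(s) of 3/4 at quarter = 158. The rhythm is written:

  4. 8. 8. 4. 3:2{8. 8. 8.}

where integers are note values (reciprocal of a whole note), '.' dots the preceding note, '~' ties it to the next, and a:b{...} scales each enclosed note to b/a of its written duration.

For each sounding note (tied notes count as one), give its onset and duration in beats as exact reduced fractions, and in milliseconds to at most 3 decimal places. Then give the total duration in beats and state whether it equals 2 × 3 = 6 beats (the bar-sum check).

1) 0.0ms=0b +569.62ms=3/2b
2) 569.62ms=3/2b +284.81ms=3/4b
3) 854.43ms=9/4b +284.81ms=3/4b
4) 1139.241ms=3b +569.62ms=3/2b
5) 1708.861ms=9/2b +189.873ms=1/2b
6) 1898.734ms=5b +189.873ms=1/2b
7) 2088.608ms=11/2b +189.873ms=1/2b
Σ=6b of 6 (158bpm 3/4) — PASS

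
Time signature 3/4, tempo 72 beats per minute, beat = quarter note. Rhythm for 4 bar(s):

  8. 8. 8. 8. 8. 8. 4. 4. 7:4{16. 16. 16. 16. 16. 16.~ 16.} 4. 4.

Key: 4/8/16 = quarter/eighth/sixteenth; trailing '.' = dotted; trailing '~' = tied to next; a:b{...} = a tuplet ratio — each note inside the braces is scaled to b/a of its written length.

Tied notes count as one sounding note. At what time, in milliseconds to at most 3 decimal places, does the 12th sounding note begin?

1. 0.0ms @ 0 + 625.0ms (3/4)
2. 625.0ms @ 3/4 + 625.0ms (3/4)
3. 1250.0ms @ 3/2 + 625.0ms (3/4)
4. 1875.0ms @ 9/4 + 625.0ms (3/4)
5. 2500.0ms @ 3 + 625.0ms (3/4)
6. 3125.0ms @ 15/4 + 625.0ms (3/4)
7. 3750.0ms @ 9/2 + 1250.0ms (3/2)
8. 5000.0ms @ 6 + 1250.0ms (3/2)
9. 6250.0ms @ 15/2 + 178.571ms (3/14)
10. 6428.571ms @ 54/7 + 178.571ms (3/14)
11. 6607.143ms @ 111/14 + 178.571ms (3/14)
12. 6785.714ms @ 57/7 + 178.571ms (3/14)
13. 6964.286ms @ 117/14 + 178.571ms (3/14)
14. 7142.857ms @ 60/7 + 357.143ms (3/7)
15. 7500.0ms @ 9 + 1250.0ms (3/2)
16. 8750.0ms @ 21/2 + 1250.0ms (3/2)

note 12 onset = 57/7b = 6785.714ms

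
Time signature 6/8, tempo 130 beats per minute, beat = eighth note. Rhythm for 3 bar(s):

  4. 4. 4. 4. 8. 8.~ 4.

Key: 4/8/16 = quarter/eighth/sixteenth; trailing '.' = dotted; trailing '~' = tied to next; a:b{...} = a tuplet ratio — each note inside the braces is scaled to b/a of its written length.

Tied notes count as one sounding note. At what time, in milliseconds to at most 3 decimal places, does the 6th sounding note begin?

1. 0.0ms @ 0 + 1384.615ms (3)
2. 1384.615ms @ 3 + 1384.615ms (3)
3. 2769.231ms @ 6 + 1384.615ms (3)
4. 4153.846ms @ 9 + 1384.615ms (3)
5. 5538.462ms @ 12 + 692.308ms (3/2)
6. 6230.769ms @ 27/2 + 2076.923ms (9/2)

note 6 onset = 27/2b = 6230.769ms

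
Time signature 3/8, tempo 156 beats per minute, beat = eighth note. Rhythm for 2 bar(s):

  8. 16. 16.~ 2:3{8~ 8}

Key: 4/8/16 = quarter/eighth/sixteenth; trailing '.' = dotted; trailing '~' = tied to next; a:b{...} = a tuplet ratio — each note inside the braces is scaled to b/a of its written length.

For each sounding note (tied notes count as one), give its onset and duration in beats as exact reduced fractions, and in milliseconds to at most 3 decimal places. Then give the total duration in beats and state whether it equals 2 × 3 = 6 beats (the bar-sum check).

1) 0.0ms=0b +576.923ms=3/2b
2) 576.923ms=3/2b +288.462ms=3/4b
3) 865.385ms=9/4b +1442.308ms=15/4b
Σ=6b of 6 (156bpm 3/8) — PASS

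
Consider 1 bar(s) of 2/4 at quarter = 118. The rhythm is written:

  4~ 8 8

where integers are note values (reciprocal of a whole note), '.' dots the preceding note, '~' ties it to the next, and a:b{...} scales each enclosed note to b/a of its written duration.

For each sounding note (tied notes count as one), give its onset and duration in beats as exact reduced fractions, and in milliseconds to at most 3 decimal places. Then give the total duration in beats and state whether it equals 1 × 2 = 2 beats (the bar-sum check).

1) 0.0ms=0b +762.712ms=3/2b
2) 762.712ms=3/2b +254.237ms=1/2b
Σ=2b of 2 (118bpm 2/4) — PASS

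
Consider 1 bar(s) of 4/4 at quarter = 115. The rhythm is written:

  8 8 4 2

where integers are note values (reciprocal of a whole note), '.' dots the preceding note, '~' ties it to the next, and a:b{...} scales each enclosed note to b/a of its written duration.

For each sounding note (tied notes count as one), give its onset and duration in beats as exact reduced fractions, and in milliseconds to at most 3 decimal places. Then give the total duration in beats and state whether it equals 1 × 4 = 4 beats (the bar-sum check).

1) 0.0ms=0b +260.87ms=1/2b
2) 260.87ms=1/2b +260.87ms=1/2b
3) 521.739ms=1b +521.739ms=1b
4) 1043.478ms=2b +1043.478ms=2b
Σ=4b of 4 (115bpm 4/4) — PASS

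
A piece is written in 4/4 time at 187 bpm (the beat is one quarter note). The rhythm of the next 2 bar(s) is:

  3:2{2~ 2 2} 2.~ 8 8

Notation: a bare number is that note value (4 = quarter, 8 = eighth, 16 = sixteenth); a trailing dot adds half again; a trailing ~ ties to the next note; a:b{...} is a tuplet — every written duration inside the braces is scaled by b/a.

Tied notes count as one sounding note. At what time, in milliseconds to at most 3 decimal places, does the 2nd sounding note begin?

1. 0.0ms @ 0 + 855.615ms (8/3)
2. 855.615ms @ 8/3 + 427.807ms (4/3)
3. 1283.422ms @ 4 + 1122.995ms (7/2)
4. 2406.417ms @ 15/2 + 160.428ms (1/2)

note 2 onset = 8/3b = 855.615ms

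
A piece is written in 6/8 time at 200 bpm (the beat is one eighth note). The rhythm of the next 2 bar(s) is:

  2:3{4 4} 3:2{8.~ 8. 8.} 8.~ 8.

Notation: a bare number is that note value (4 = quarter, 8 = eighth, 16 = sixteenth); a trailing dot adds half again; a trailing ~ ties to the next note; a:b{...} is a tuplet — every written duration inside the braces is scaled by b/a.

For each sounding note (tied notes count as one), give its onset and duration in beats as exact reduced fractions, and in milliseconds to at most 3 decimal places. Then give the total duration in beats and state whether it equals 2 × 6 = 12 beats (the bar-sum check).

1) 0.0ms=0b +900.0ms=3b
2) 900.0ms=3b +900.0ms=3b
3) 1800.0ms=6b +600.0ms=2b
4) 2400.0ms=8b +300.0ms=1b
5) 2700.0ms=9b +900.0ms=3b
Σ=12b of 12 (200bpm 6/8) — PASS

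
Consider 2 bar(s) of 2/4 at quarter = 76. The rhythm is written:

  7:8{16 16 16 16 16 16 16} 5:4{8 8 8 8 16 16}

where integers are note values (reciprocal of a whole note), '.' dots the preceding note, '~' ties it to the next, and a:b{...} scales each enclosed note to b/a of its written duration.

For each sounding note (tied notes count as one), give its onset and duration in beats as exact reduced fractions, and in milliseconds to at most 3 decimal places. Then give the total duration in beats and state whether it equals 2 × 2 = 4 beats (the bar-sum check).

1) 0.0ms=0b +225.564ms=2/7b
2) 225.564ms=2/7b +225.564ms=2/7b
3) 451.128ms=4/7b +225.564ms=2/7b
4) 676.692ms=6/7b +225.564ms=2/7b
5) 902.256ms=8/7b +225.564ms=2/7b
6) 1127.82ms=10/7b +225.564ms=2/7b
7) 1353.383ms=12/7b +225.564ms=2/7b
8) 1578.947ms=2b +315.789ms=2/5b
9) 1894.737ms=12/5b +315.789ms=2/5b
10) 2210.526ms=14/5b +315.789ms=2/5b
11) 2526.316ms=16/5b +315.789ms=2/5b
12) 2842.105ms=18/5b +157.895ms=1/5b
13) 3000.0ms=19/5b +157.895ms=1/5b
Σ=4b of 4 (76bpm 2/4) — PASS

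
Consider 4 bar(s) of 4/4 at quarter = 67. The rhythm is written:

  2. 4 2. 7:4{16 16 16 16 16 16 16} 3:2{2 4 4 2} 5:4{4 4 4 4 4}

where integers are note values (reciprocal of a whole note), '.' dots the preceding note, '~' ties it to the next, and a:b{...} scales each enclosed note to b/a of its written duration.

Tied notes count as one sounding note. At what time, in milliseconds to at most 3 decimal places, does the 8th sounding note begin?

1. 0.0ms @ 0 + 2686.567ms (3)
2. 2686.567ms @ 3 + 895.522ms (1)
3. 3582.09ms @ 4 + 2686.567ms (3)
4. 6268.657ms @ 7 + 127.932ms (1/7)
5. 6396.588ms @ 50/7 + 127.932ms (1/7)
6. 6524.52ms @ 51/7 + 127.932ms (1/7)
7. 6652.452ms @ 52/7 + 127.932ms (1/7)
8. 6780.384ms @ 53/7 + 127.932ms (1/7)
9. 6908.316ms @ 54/7 + 127.932ms (1/7)
10. 7036.247ms @ 55/7 + 127.932ms (1/7)
11. 7164.179ms @ 8 + 1194.03ms (4/3)
12. 8358.209ms @ 28/3 + 597.015ms (2/3)
13. 8955.224ms @ 10 + 597.015ms (2/3)
14. 9552.239ms @ 32/3 + 1194.03ms (4/3)
15. 10746.269ms @ 12 + 716.418ms (4/5)
16. 11462.687ms @ 64/5 + 716.418ms (4/5)
17. 12179.104ms @ 68/5 + 716.418ms (4/5)
18. 12895.522ms @ 72/5 + 716.418ms (4/5)
19. 13611.94ms @ 76/5 + 716.418ms (4/5)

note 8 onset = 53/7b = 6780.384ms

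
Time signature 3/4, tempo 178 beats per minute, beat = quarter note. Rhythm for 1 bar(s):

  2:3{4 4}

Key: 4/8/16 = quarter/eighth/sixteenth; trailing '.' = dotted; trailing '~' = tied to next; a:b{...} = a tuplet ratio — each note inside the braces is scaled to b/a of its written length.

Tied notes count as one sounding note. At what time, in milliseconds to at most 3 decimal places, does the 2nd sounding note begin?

1. 0.0ms @ 0 + 505.618ms (3/2)
2. 505.618ms @ 3/2 + 505.618ms (3/2)

note 2 onset = 3/2b = 505.618ms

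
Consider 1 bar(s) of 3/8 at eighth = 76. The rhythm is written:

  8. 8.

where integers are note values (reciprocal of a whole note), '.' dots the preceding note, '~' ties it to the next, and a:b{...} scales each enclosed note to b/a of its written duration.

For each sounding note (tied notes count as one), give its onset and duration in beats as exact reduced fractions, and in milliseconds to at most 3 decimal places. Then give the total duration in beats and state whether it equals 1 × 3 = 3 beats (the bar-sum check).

1) 0.0ms=0b +1184.211ms=3/2b
2) 1184.211ms=3/2b +1184.211ms=3/2b
Σ=3b of 3 (76bpm 3/8) — PASS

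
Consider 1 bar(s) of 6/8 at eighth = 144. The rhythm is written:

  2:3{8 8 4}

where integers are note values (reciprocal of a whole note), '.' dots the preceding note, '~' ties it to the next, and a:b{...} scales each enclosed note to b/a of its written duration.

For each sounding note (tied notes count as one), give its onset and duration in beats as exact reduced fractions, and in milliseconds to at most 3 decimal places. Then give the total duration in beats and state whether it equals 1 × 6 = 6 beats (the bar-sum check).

1) 0.0ms=0b +625.0ms=3/2b
2) 625.0ms=3/2b +625.0ms=3/2b
3) 1250.0ms=3b +1250.0ms=3b
Σ=6b of 6 (144bpm 6/8) — PASS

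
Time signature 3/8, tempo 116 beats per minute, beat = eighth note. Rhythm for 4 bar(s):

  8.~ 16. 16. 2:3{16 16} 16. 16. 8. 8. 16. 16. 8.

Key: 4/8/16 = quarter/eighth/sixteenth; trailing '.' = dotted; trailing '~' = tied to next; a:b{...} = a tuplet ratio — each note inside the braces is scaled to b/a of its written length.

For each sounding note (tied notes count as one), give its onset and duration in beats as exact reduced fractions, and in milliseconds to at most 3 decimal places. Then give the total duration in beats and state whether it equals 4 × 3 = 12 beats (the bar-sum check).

1) 0.0ms=0b +1163.793ms=9/4b
2) 1163.793ms=9/4b +387.931ms=3/4b
3) 1551.724ms=3b +387.931ms=3/4b
4) 1939.655ms=15/4b +387.931ms=3/4b
5) 2327.586ms=9/2b +387.931ms=3/4b
6) 2715.517ms=21/4b +387.931ms=3/4b
7) 3103.448ms=6b +775.862ms=3/2b
8) 3879.31ms=15/2b +775.862ms=3/2b
9) 4655.172ms=9b +387.931ms=3/4b
10) 5043.103ms=39/4b +387.931ms=3/4b
11) 5431.034ms=21/2b +775.862ms=3/2b
Σ=12b of 12 (116bpm 3/8) — PASS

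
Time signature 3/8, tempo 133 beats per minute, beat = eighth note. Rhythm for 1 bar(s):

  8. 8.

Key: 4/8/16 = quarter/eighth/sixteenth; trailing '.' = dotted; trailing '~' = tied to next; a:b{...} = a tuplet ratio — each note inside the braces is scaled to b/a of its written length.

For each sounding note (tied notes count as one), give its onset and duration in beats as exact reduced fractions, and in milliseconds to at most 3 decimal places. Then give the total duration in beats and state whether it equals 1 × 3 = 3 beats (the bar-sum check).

1) 0.0ms=0b +676.692ms=3/2b
2) 676.692ms=3/2b +676.692ms=3/2b
Σ=3b of 3 (133bpm 3/8) — PASS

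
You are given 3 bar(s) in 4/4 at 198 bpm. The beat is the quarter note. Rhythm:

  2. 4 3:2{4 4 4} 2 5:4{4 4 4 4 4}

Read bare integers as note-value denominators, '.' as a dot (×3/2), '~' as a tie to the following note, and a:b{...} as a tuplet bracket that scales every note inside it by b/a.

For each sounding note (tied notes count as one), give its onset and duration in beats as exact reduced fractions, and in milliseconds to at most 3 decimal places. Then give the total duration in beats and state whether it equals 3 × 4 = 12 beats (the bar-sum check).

1) 0.0ms=0b +909.091ms=3b
2) 909.091ms=3b +303.03ms=1b
3) 1212.121ms=4b +202.02ms=2/3b
4) 1414.141ms=14/3b +202.02ms=2/3b
5) 1616.162ms=16/3b +202.02ms=2/3b
6) 1818.182ms=6b +606.061ms=2b
7) 2424.242ms=8b +242.424ms=4/5b
8) 2666.667ms=44/5b +242.424ms=4/5b
9) 2909.091ms=48/5b +242.424ms=4/5b
10) 3151.515ms=52/5b +242.424ms=4/5b
11) 3393.939ms=56/5b +242.424ms=4/5b
Σ=12b of 12 (198bpm 4/4) — PASS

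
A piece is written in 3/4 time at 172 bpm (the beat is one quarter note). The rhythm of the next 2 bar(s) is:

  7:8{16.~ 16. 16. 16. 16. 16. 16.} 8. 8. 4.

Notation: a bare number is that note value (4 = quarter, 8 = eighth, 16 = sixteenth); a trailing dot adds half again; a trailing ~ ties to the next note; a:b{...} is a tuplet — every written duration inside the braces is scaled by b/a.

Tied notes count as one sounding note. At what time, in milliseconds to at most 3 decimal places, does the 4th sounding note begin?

note 4 onset = 12/7b = 598.007ms

1. 0.0ms @ 0 + 299.003ms (6/7)
2. 299.003ms @ 6/7 + 149.502ms (3/7)
3. 448.505ms @ 9/7 + 149.502ms (3/7)
4. 598.007ms @ 12/7 + 149.502ms (3/7)
5. 747.508ms @ 15/7 + 149.502ms (3/7)
6. 897.01ms @ 18/7 + 149.502ms (3/7)
7. 1046.512ms @ 3 + 261.628ms (3/4)
8. 1308.14ms @ 15/4 + 261.628ms (3/4)
9. 1569.767ms @ 9/2 + 523.256ms (3/2)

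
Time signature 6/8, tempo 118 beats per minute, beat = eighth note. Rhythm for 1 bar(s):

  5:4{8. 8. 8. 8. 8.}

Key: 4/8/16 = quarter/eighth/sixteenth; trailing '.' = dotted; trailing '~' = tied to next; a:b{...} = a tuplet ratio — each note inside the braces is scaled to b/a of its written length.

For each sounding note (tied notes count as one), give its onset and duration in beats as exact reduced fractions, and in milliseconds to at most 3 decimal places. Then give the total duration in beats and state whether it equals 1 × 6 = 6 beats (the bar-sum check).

1) 0.0ms=0b +610.169ms=6/5b
2) 610.169ms=6/5b +610.169ms=6/5b
3) 1220.339ms=12/5b +610.169ms=6/5b
4) 1830.508ms=18/5b +610.169ms=6/5b
5) 2440.678ms=24/5b +610.169ms=6/5b
Σ=6b of 6 (118bpm 6/8) — PASS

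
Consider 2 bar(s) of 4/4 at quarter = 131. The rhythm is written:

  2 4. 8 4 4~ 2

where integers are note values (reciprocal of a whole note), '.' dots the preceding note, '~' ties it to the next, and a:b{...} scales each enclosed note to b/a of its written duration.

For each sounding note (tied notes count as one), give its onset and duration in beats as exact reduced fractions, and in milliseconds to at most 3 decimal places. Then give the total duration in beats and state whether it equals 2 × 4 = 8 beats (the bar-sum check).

1) 0.0ms=0b +916.031ms=2b
2) 916.031ms=2b +687.023ms=3/2b
3) 1603.053ms=7/2b +229.008ms=1/2b
4) 1832.061ms=4b +458.015ms=1b
5) 2290.076ms=5b +1374.046ms=3b
Σ=8b of 8 (131bpm 4/4) — PASS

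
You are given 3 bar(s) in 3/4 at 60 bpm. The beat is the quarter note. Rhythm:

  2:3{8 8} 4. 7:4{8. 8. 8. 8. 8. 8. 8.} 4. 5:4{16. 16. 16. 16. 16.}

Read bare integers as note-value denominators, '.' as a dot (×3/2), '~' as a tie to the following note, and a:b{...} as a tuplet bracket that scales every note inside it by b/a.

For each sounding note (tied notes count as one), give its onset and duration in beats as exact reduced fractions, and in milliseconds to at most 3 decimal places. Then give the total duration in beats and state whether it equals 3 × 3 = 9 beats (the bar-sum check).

1) 0.0ms=0b +750.0ms=3/4b
2) 750.0ms=3/4b +750.0ms=3/4b
3) 1500.0ms=3/2b +1500.0ms=3/2b
4) 3000.0ms=3b +428.571ms=3/7b
5) 3428.571ms=24/7b +428.571ms=3/7b
6) 3857.143ms=27/7b +428.571ms=3/7b
7) 4285.714ms=30/7b +428.571ms=3/7b
8) 4714.286ms=33/7b +428.571ms=3/7b
9) 5142.857ms=36/7b +428.571ms=3/7b
10) 5571.429ms=39/7b +428.571ms=3/7b
11) 6000.0ms=6b +1500.0ms=3/2b
12) 7500.0ms=15/2b +300.0ms=3/10b
13) 7800.0ms=39/5b +300.0ms=3/10b
14) 8100.0ms=81/10b +300.0ms=3/10b
15) 8400.0ms=42/5b +300.0ms=3/10b
16) 8700.0ms=87/10b +300.0ms=3/10b
Σ=9b of 9 (60bpm 3/4) — PASS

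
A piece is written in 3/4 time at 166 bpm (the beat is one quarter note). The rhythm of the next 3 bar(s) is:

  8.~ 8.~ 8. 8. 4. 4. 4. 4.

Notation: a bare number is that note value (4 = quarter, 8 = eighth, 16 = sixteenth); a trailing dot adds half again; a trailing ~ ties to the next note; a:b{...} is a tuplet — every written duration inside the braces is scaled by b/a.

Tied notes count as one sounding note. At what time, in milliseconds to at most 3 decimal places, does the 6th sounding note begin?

note 6 onset = 15/2b = 2710.843ms

1. 0.0ms @ 0 + 813.253ms (9/4)
2. 813.253ms @ 9/4 + 271.084ms (3/4)
3. 1084.337ms @ 3 + 542.169ms (3/2)
4. 1626.506ms @ 9/2 + 542.169ms (3/2)
5. 2168.675ms @ 6 + 542.169ms (3/2)
6. 2710.843ms @ 15/2 + 542.169ms (3/2)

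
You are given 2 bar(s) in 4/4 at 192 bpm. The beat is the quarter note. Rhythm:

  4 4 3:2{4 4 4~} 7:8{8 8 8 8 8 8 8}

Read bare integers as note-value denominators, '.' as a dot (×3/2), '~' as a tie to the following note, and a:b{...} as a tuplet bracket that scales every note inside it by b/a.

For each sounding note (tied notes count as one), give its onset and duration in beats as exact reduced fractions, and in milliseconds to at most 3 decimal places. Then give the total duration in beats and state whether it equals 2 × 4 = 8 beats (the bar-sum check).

1) 0.0ms=0b +312.5ms=1b
2) 312.5ms=1b +312.5ms=1b
3) 625.0ms=2b +208.333ms=2/3b
4) 833.333ms=8/3b +208.333ms=2/3b
5) 1041.667ms=10/3b +386.905ms=26/21b
6) 1428.571ms=32/7b +178.571ms=4/7b
7) 1607.143ms=36/7b +178.571ms=4/7b
8) 1785.714ms=40/7b +178.571ms=4/7b
9) 1964.286ms=44/7b +178.571ms=4/7b
10) 2142.857ms=48/7b +178.571ms=4/7b
11) 2321.429ms=52/7b +178.571ms=4/7b
Σ=8b of 8 (192bpm 4/4) — PASS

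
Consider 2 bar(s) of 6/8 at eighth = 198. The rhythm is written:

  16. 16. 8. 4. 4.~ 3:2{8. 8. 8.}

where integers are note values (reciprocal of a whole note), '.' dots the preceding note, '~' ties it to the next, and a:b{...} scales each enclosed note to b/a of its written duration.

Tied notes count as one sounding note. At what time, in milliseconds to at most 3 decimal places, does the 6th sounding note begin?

1. 0.0ms @ 0 + 227.273ms (3/4)
2. 227.273ms @ 3/4 + 227.273ms (3/4)
3. 454.545ms @ 3/2 + 454.545ms (3/2)
4. 909.091ms @ 3 + 909.091ms (3)
5. 1818.182ms @ 6 + 1212.121ms (4)
6. 3030.303ms @ 10 + 303.03ms (1)
7. 3333.333ms @ 11 + 303.03ms (1)

note 6 onset = 10b = 3030.303ms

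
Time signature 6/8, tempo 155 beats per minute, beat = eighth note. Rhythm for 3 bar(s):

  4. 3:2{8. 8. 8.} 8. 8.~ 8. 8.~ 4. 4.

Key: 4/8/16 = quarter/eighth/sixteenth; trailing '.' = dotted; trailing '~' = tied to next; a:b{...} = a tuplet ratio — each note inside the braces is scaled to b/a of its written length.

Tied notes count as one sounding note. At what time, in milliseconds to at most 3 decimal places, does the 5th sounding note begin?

note 5 onset = 6b = 2322.581ms

1. 0.0ms @ 0 + 1161.29ms (3)
2. 1161.29ms @ 3 + 387.097ms (1)
3. 1548.387ms @ 4 + 387.097ms (1)
4. 1935.484ms @ 5 + 387.097ms (1)
5. 2322.581ms @ 6 + 580.645ms (3/2)
6. 2903.226ms @ 15/2 + 1161.29ms (3)
7. 4064.516ms @ 21/2 + 1741.935ms (9/2)
8. 5806.452ms @ 15 + 1161.29ms (3)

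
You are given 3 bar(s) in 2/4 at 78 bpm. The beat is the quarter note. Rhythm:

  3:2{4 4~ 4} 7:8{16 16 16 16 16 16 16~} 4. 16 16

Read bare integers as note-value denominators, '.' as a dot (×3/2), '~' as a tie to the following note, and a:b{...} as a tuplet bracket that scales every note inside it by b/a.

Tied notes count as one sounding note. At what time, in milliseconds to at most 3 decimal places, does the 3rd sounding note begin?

1. 0.0ms @ 0 + 512.821ms (2/3)
2. 512.821ms @ 2/3 + 1025.641ms (4/3)
3. 1538.462ms @ 2 + 219.78ms (2/7)
4. 1758.242ms @ 16/7 + 219.78ms (2/7)
5. 1978.022ms @ 18/7 + 219.78ms (2/7)
6. 2197.802ms @ 20/7 + 219.78ms (2/7)
7. 2417.582ms @ 22/7 + 219.78ms (2/7)
8. 2637.363ms @ 24/7 + 219.78ms (2/7)
9. 2857.143ms @ 26/7 + 1373.626ms (25/14)
10. 4230.769ms @ 11/2 + 192.308ms (1/4)
11. 4423.077ms @ 23/4 + 192.308ms (1/4)

note 3 onset = 2b = 1538.462ms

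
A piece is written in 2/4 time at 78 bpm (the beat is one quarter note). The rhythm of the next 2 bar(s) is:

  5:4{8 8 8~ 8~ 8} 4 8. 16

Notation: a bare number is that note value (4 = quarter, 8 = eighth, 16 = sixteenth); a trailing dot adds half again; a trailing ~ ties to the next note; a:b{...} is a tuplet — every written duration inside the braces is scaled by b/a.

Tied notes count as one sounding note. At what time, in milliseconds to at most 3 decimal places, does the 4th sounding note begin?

1. 0.0ms @ 0 + 307.692ms (2/5)
2. 307.692ms @ 2/5 + 307.692ms (2/5)
3. 615.385ms @ 4/5 + 923.077ms (6/5)
4. 1538.462ms @ 2 + 769.231ms (1)
5. 2307.692ms @ 3 + 576.923ms (3/4)
6. 2884.615ms @ 15/4 + 192.308ms (1/4)

note 4 onset = 2b = 1538.462ms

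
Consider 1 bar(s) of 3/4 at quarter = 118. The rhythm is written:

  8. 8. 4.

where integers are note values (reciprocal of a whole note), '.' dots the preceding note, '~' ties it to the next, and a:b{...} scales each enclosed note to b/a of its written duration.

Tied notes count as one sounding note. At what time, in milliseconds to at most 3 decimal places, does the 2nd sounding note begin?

1. 0.0ms @ 0 + 381.356ms (3/4)
2. 381.356ms @ 3/4 + 381.356ms (3/4)
3. 762.712ms @ 3/2 + 762.712ms (3/2)

note 2 onset = 3/4b = 381.356ms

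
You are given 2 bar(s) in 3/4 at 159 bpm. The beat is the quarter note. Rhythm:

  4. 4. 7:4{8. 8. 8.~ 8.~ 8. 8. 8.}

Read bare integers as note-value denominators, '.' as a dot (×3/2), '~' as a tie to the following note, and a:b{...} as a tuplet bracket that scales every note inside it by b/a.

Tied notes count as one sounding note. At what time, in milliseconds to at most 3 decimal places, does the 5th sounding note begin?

note 5 onset = 27/7b = 1455.526ms

1. 0.0ms @ 0 + 566.038ms (3/2)
2. 566.038ms @ 3/2 + 566.038ms (3/2)
3. 1132.075ms @ 3 + 161.725ms (3/7)
4. 1293.801ms @ 24/7 + 161.725ms (3/7)
5. 1455.526ms @ 27/7 + 485.175ms (9/7)
6. 1940.701ms @ 36/7 + 161.725ms (3/7)
7. 2102.426ms @ 39/7 + 161.725ms (3/7)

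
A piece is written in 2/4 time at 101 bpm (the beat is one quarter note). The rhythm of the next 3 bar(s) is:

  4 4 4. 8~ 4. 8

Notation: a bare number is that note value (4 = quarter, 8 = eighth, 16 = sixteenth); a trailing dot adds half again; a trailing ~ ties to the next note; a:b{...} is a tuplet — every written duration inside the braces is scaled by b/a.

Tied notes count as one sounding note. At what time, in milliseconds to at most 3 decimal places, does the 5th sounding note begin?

1. 0.0ms @ 0 + 594.059ms (1)
2. 594.059ms @ 1 + 594.059ms (1)
3. 1188.119ms @ 2 + 891.089ms (3/2)
4. 2079.208ms @ 7/2 + 1188.119ms (2)
5. 3267.327ms @ 11/2 + 297.03ms (1/2)

note 5 onset = 11/2b = 3267.327ms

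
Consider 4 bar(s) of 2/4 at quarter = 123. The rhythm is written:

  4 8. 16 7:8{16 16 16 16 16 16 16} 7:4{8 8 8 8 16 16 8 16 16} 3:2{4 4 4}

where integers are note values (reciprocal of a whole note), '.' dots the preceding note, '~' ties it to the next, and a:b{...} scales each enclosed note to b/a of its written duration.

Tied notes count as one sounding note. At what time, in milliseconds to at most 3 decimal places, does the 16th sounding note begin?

note 16 onset = 37/7b = 2578.397ms

1. 0.0ms @ 0 + 487.805ms (1)
2. 487.805ms @ 1 + 365.854ms (3/4)
3. 853.659ms @ 7/4 + 121.951ms (1/4)
4. 975.61ms @ 2 + 139.373ms (2/7)
5. 1114.983ms @ 16/7 + 139.373ms (2/7)
6. 1254.355ms @ 18/7 + 139.373ms (2/7)
7. 1393.728ms @ 20/7 + 139.373ms (2/7)
8. 1533.101ms @ 22/7 + 139.373ms (2/7)
9. 1672.474ms @ 24/7 + 139.373ms (2/7)
10. 1811.847ms @ 26/7 + 139.373ms (2/7)
11. 1951.22ms @ 4 + 139.373ms (2/7)
12. 2090.592ms @ 30/7 + 139.373ms (2/7)
13. 2229.965ms @ 32/7 + 139.373ms (2/7)
14. 2369.338ms @ 34/7 + 139.373ms (2/7)
15. 2508.711ms @ 36/7 + 69.686ms (1/7)
16. 2578.397ms @ 37/7 + 69.686ms (1/7)
17. 2648.084ms @ 38/7 + 139.373ms (2/7)
18. 2787.456ms @ 40/7 + 69.686ms (1/7)
19. 2857.143ms @ 41/7 + 69.686ms (1/7)
20. 2926.829ms @ 6 + 325.203ms (2/3)
21. 3252.033ms @ 20/3 + 325.203ms (2/3)
22. 3577.236ms @ 22/3 + 325.203ms (2/3)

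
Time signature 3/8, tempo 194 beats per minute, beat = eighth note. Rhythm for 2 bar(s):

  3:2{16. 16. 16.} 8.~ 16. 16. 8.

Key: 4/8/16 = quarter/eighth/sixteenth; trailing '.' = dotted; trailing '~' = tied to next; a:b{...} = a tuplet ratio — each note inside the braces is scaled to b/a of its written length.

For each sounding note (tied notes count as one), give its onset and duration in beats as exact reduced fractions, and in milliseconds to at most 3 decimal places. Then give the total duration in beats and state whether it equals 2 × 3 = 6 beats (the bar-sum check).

1) 0.0ms=0b +154.639ms=1/2b
2) 154.639ms=1/2b +154.639ms=1/2b
3) 309.278ms=1b +154.639ms=1/2b
4) 463.918ms=3/2b +695.876ms=9/4b
5) 1159.794ms=15/4b +231.959ms=3/4b
6) 1391.753ms=9/2b +463.918ms=3/2b
Σ=6b of 6 (194bpm 3/8) — PASS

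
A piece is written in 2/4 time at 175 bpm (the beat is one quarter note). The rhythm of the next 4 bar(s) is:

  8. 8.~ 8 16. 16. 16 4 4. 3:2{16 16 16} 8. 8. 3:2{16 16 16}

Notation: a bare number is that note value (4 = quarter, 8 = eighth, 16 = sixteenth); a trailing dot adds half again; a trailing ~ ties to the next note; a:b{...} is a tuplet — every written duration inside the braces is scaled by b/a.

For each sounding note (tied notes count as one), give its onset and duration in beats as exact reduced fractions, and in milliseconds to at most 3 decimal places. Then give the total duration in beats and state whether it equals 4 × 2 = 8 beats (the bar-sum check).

1) 0.0ms=0b +257.143ms=3/4b
2) 257.143ms=3/4b +428.571ms=5/4b
3) 685.714ms=2b +128.571ms=3/8b
4) 814.286ms=19/8b +128.571ms=3/8b
5) 942.857ms=11/4b +85.714ms=1/4b
6) 1028.571ms=3b +342.857ms=1b
7) 1371.429ms=4b +514.286ms=3/2b
8) 1885.714ms=11/2b +57.143ms=1/6b
9) 1942.857ms=17/3b +57.143ms=1/6b
10) 2000.0ms=35/6b +57.143ms=1/6b
11) 2057.143ms=6b +257.143ms=3/4b
12) 2314.286ms=27/4b +257.143ms=3/4b
13) 2571.429ms=15/2b +57.143ms=1/6b
14) 2628.571ms=23/3b +57.143ms=1/6b
15) 2685.714ms=47/6b +57.143ms=1/6b
Σ=8b of 8 (175bpm 2/4) — PASS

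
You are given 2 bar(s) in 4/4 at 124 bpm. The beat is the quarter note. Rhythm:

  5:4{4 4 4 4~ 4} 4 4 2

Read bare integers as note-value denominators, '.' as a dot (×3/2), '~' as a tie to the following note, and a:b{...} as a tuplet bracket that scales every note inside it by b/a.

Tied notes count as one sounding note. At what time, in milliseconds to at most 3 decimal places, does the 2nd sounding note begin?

1. 0.0ms @ 0 + 387.097ms (4/5)
2. 387.097ms @ 4/5 + 387.097ms (4/5)
3. 774.194ms @ 8/5 + 387.097ms (4/5)
4. 1161.29ms @ 12/5 + 774.194ms (8/5)
5. 1935.484ms @ 4 + 483.871ms (1)
6. 2419.355ms @ 5 + 483.871ms (1)
7. 2903.226ms @ 6 + 967.742ms (2)

note 2 onset = 4/5b = 387.097ms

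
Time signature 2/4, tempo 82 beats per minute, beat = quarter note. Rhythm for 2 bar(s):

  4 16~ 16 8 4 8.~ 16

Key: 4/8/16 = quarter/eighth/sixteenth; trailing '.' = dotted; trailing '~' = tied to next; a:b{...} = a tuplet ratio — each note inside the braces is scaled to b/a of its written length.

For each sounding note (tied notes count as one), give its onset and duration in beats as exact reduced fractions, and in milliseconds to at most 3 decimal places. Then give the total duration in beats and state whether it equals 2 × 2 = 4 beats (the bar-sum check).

1) 0.0ms=0b +731.707ms=1b
2) 731.707ms=1b +365.854ms=1/2b
3) 1097.561ms=3/2b +365.854ms=1/2b
4) 1463.415ms=2b +731.707ms=1b
5) 2195.122ms=3b +731.707ms=1b
Σ=4b of 4 (82bpm 2/4) — PASS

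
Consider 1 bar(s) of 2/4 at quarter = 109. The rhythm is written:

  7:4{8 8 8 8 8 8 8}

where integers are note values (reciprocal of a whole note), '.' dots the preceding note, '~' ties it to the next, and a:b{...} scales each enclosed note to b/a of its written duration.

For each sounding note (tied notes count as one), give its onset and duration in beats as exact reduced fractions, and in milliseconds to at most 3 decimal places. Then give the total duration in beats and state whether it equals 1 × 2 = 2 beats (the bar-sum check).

1) 0.0ms=0b +157.274ms=2/7b
2) 157.274ms=2/7b +157.274ms=2/7b
3) 314.548ms=4/7b +157.274ms=2/7b
4) 471.822ms=6/7b +157.274ms=2/7b
5) 629.096ms=8/7b +157.274ms=2/7b
6) 786.37ms=10/7b +157.274ms=2/7b
7) 943.644ms=12/7b +157.274ms=2/7b
Σ=2b of 2 (109bpm 2/4) — PASS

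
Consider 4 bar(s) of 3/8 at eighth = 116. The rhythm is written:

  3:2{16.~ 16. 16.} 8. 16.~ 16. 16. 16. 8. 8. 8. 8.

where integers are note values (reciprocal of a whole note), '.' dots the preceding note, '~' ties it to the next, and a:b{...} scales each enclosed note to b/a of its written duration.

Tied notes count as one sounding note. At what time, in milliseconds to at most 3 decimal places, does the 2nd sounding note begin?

1. 0.0ms @ 0 + 517.241ms (1)
2. 517.241ms @ 1 + 258.621ms (1/2)
3. 775.862ms @ 3/2 + 775.862ms (3/2)
4. 1551.724ms @ 3 + 775.862ms (3/2)
5. 2327.586ms @ 9/2 + 387.931ms (3/4)
6. 2715.517ms @ 21/4 + 387.931ms (3/4)
7. 3103.448ms @ 6 + 775.862ms (3/2)
8. 3879.31ms @ 15/2 + 775.862ms (3/2)
9. 4655.172ms @ 9 + 775.862ms (3/2)
10. 5431.034ms @ 21/2 + 775.862ms (3/2)

note 2 onset = 1b = 517.241ms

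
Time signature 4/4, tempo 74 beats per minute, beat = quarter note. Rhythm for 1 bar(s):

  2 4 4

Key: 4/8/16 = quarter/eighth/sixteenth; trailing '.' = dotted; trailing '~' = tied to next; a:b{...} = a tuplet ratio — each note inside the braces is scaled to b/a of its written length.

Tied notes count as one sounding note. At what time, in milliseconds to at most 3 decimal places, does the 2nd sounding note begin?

1. 0.0ms @ 0 + 1621.622ms (2)
2. 1621.622ms @ 2 + 810.811ms (1)
3. 2432.432ms @ 3 + 810.811ms (1)

note 2 onset = 2b = 1621.622ms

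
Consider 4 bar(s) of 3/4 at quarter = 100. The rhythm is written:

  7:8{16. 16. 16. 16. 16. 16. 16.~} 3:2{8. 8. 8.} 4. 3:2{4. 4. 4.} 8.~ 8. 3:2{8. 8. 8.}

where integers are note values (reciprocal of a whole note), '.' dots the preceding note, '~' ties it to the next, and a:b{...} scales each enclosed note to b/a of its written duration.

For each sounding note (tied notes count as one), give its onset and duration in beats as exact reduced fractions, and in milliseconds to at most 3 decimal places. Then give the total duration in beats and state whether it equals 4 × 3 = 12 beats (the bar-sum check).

1) 0.0ms=0b +257.143ms=3/7b
2) 257.143ms=3/7b +257.143ms=3/7b
3) 514.286ms=6/7b +257.143ms=3/7b
4) 771.429ms=9/7b +257.143ms=3/7b
5) 1028.571ms=12/7b +257.143ms=3/7b
6) 1285.714ms=15/7b +257.143ms=3/7b
7) 1542.857ms=18/7b +557.143ms=13/14b
8) 2100.0ms=7/2b +300.0ms=1/2b
9) 2400.0ms=4b +300.0ms=1/2b
10) 2700.0ms=9/2b +900.0ms=3/2b
11) 3600.0ms=6b +600.0ms=1b
12) 4200.0ms=7b +600.0ms=1b
13) 4800.0ms=8b +600.0ms=1b
14) 5400.0ms=9b +900.0ms=3/2b
15) 6300.0ms=21/2b +300.0ms=1/2b
16) 6600.0ms=11b +300.0ms=1/2b
17) 6900.0ms=23/2b +300.0ms=1/2b
Σ=12b of 12 (100bpm 3/4) — PASS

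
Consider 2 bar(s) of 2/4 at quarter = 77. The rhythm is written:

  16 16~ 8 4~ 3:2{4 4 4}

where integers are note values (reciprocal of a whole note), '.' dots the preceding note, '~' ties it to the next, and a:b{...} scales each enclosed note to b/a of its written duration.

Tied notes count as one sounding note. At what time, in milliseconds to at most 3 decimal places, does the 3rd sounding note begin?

note 3 onset = 1b = 779.221ms

1. 0.0ms @ 0 + 194.805ms (1/4)
2. 194.805ms @ 1/4 + 584.416ms (3/4)
3. 779.221ms @ 1 + 1298.701ms (5/3)
4. 2077.922ms @ 8/3 + 519.481ms (2/3)
5. 2597.403ms @ 10/3 + 519.481ms (2/3)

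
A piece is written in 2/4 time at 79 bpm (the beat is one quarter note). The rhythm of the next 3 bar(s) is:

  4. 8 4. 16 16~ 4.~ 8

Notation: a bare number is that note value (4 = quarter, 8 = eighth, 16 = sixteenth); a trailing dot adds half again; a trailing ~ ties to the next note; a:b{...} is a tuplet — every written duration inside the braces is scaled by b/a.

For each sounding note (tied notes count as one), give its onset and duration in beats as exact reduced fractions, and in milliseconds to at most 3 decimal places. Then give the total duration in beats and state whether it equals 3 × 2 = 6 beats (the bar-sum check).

1) 0.0ms=0b +1139.241ms=3/2b
2) 1139.241ms=3/2b +379.747ms=1/2b
3) 1518.987ms=2b +1139.241ms=3/2b
4) 2658.228ms=7/2b +189.873ms=1/4b
5) 2848.101ms=15/4b +1708.861ms=9/4b
Σ=6b of 6 (79bpm 2/4) — PASS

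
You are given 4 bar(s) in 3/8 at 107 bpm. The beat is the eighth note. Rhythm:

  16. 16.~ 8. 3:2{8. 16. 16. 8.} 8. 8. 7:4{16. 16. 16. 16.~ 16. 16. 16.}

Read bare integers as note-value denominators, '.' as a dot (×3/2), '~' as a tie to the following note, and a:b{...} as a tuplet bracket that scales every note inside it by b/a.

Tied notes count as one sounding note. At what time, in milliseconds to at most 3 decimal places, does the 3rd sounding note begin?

1. 0.0ms @ 0 + 420.561ms (3/4)
2. 420.561ms @ 3/4 + 1261.682ms (9/4)
3. 1682.243ms @ 3 + 560.748ms (1)
4. 2242.991ms @ 4 + 280.374ms (1/2)
5. 2523.364ms @ 9/2 + 280.374ms (1/2)
6. 2803.738ms @ 5 + 560.748ms (1)
7. 3364.486ms @ 6 + 841.121ms (3/2)
8. 4205.607ms @ 15/2 + 841.121ms (3/2)
9. 5046.729ms @ 9 + 240.32ms (3/7)
10. 5287.049ms @ 66/7 + 240.32ms (3/7)
11. 5527.37ms @ 69/7 + 240.32ms (3/7)
12. 5767.69ms @ 72/7 + 480.641ms (6/7)
13. 6248.331ms @ 78/7 + 240.32ms (3/7)
14. 6488.652ms @ 81/7 + 240.32ms (3/7)

note 3 onset = 3b = 1682.243ms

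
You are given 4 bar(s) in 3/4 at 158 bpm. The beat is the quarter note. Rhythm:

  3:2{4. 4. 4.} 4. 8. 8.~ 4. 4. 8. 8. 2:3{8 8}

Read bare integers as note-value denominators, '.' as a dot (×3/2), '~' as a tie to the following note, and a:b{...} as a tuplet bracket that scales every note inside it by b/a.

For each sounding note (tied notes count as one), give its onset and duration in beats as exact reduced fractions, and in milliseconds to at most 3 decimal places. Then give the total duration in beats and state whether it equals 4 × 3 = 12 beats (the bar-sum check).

1) 0.0ms=0b +379.747ms=1b
2) 379.747ms=1b +379.747ms=1b
3) 759.494ms=2b +379.747ms=1b
4) 1139.241ms=3b +569.62ms=3/2b
5) 1708.861ms=9/2b +284.81ms=3/4b
6) 1993.671ms=21/4b +854.43ms=9/4b
7) 2848.101ms=15/2b +569.62ms=3/2b
8) 3417.722ms=9b +284.81ms=3/4b
9) 3702.532ms=39/4b +284.81ms=3/4b
10) 3987.342ms=21/2b +284.81ms=3/4b
11) 4272.152ms=45/4b +284.81ms=3/4b
Σ=12b of 12 (158bpm 3/4) — PASS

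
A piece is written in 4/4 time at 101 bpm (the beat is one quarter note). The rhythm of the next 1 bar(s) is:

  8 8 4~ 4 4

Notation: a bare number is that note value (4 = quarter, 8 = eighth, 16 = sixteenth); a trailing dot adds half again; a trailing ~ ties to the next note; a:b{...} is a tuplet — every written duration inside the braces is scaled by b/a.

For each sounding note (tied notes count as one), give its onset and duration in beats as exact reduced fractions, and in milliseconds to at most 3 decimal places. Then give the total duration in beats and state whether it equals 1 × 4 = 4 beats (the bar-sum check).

1) 0.0ms=0b +297.03ms=1/2b
2) 297.03ms=1/2b +297.03ms=1/2b
3) 594.059ms=1b +1188.119ms=2b
4) 1782.178ms=3b +594.059ms=1b
Σ=4b of 4 (101bpm 4/4) — PASS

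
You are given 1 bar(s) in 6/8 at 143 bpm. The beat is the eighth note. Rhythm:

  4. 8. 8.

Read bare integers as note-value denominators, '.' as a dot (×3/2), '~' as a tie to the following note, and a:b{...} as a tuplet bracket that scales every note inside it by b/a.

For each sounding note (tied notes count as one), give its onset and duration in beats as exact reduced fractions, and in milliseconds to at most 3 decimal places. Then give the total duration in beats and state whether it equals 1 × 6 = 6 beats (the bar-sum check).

1) 0.0ms=0b +1258.741ms=3b
2) 1258.741ms=3b +629.371ms=3/2b
3) 1888.112ms=9/2b +629.371ms=3/2b
Σ=6b of 6 (143bpm 6/8) — PASS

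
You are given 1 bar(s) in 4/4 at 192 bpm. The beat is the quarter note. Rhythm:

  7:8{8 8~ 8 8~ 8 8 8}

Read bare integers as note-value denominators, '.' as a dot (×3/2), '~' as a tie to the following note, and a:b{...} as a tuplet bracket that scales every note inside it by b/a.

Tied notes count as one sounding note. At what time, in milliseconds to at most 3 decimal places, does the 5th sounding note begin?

1. 0.0ms @ 0 + 178.571ms (4/7)
2. 178.571ms @ 4/7 + 357.143ms (8/7)
3. 535.714ms @ 12/7 + 357.143ms (8/7)
4. 892.857ms @ 20/7 + 178.571ms (4/7)
5. 1071.429ms @ 24/7 + 178.571ms (4/7)

note 5 onset = 24/7b = 1071.429ms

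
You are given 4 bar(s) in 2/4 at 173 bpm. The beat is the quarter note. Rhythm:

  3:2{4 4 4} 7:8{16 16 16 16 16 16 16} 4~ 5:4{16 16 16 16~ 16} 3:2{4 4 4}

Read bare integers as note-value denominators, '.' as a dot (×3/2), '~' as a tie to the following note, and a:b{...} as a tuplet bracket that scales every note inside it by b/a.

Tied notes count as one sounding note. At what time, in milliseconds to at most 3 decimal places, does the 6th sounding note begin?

note 6 onset = 18/7b = 891.825ms

1. 0.0ms @ 0 + 231.214ms (2/3)
2. 231.214ms @ 2/3 + 231.214ms (2/3)
3. 462.428ms @ 4/3 + 231.214ms (2/3)
4. 693.642ms @ 2 + 99.092ms (2/7)
5. 792.733ms @ 16/7 + 99.092ms (2/7)
6. 891.825ms @ 18/7 + 99.092ms (2/7)
7. 990.917ms @ 20/7 + 99.092ms (2/7)
8. 1090.008ms @ 22/7 + 99.092ms (2/7)
9. 1189.1ms @ 24/7 + 99.092ms (2/7)
10. 1288.192ms @ 26/7 + 99.092ms (2/7)
11. 1387.283ms @ 4 + 416.185ms (6/5)
12. 1803.468ms @ 26/5 + 69.364ms (1/5)
13. 1872.832ms @ 27/5 + 69.364ms (1/5)
14. 1942.197ms @ 28/5 + 138.728ms (2/5)
15. 2080.925ms @ 6 + 231.214ms (2/3)
16. 2312.139ms @ 20/3 + 231.214ms (2/3)
17. 2543.353ms @ 22/3 + 231.214ms (2/3)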